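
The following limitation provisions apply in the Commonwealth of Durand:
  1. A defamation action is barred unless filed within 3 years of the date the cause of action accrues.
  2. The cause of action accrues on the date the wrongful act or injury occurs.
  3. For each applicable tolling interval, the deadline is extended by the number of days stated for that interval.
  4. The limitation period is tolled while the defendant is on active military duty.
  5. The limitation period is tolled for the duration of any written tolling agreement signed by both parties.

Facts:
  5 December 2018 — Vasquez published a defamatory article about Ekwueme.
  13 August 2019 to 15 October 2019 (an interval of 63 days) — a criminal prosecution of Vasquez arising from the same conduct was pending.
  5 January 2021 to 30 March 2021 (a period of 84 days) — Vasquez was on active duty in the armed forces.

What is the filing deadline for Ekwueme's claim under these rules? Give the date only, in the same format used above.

The limitation period began to run on 5 December 2018.
3 years from 5 December 2018 is 5 December 2021.
The defendant's active military service from 5 January 2021 to 30 March 2021 tolled the period for 84 days, extending the deadline to 27 February 2022.
No stated provision tolls the period for a criminal prosecution, so the interval from 13 August 2019 to 15 October 2019 has no effect on the deadline.

27 February 2022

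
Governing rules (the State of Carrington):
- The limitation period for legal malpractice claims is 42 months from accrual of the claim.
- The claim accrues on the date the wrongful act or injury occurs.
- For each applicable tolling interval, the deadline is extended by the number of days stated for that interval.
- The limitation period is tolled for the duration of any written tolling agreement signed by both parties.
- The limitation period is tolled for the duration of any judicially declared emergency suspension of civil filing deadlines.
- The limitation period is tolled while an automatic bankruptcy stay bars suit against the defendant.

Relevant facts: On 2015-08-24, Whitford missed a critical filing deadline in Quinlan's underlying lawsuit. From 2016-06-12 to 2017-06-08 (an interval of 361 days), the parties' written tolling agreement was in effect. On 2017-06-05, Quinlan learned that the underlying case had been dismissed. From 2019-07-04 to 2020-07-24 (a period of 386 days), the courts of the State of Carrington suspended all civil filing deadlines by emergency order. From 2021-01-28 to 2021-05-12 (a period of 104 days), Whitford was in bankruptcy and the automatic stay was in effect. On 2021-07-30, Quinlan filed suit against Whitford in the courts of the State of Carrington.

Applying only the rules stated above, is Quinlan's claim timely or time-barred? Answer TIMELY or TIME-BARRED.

The claim accrued on 2015-08-24, when the wrongful act occurred; under the stated occurrence rule the 2017-06-05 discovery does not delay accrual.
42 months from 2015-08-24 is 2019-02-24.
The written tolling agreement from 2016-06-12 to 2017-06-08 tolled the period for 361 days, extending the deadline to 2020-02-20.
The emergency suspension of filing deadlines from 2019-07-04 to 2020-07-24 tolled the period for 386 days, extending the deadline to 2021-03-12.
The automatic bankruptcy stay from 2021-01-28 to 2021-05-12 tolled the period for 104 days, extending the deadline to 2021-06-24.
Quinlan filed on 2021-07-30, after the 2021-06-24 deadline, so the action is time-barred.

TIME-BARRED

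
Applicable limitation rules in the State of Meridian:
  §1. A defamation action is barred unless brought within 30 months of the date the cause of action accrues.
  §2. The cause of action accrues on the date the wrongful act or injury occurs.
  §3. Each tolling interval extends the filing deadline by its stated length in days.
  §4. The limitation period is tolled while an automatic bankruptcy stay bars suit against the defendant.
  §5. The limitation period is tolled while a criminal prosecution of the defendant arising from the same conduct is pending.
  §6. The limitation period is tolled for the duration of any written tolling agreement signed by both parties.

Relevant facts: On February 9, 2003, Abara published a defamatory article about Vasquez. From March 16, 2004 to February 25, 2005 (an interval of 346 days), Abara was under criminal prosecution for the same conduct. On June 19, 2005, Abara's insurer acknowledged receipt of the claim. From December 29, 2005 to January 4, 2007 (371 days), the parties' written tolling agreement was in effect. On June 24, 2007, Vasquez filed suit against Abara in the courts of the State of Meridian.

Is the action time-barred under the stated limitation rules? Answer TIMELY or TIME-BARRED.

The claim accrued on February 9, 2003, when the wrongful act occurred.
Adding the 30 months base period to February 9, 2003 gives a deadline of August 9, 2005, before any tolling.
The period was tolled for 346 days by the pending criminal prosecution (March 16, 2004 to February 25, 2005), pushing the deadline to July 21, 2006.
Because the written tolling agreement ran from December 29, 2005 to January 4, 2007, the deadline is extended by 371 days to July 27, 2007.
None of the other events listed affects the running of the period under the stated rules.
Filing on June 24, 2007 beat the July 27, 2007 deadline — the action is timely.

TIMELY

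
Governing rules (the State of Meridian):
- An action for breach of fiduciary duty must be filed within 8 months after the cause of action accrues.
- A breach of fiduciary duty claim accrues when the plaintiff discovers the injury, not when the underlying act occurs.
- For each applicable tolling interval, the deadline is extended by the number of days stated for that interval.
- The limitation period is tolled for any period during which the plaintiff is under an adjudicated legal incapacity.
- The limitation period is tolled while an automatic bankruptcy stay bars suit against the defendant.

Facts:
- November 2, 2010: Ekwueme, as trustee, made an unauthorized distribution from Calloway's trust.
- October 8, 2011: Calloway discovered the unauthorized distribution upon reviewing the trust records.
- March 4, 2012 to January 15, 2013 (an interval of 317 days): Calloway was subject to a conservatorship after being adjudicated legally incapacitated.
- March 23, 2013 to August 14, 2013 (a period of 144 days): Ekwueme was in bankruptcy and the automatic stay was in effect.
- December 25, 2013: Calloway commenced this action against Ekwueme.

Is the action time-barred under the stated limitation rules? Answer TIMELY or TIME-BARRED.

TIME-BARRED

Under the discovery rule, the claim accrued on October 8, 2011, when Calloway discovered the injury — not on the November 2, 2010 date of the underlying act.
The untolled deadline — 8 months after October 8, 2011 — is June 8, 2012.
The period was tolled for 317 days by the plaintiff's legal incapacity (March 4, 2012 to January 15, 2013), pushing the deadline to April 21, 2013.
The period was tolled for 144 days by the automatic bankruptcy stay (March 23, 2013 to August 14, 2013), pushing the deadline to September 12, 2013.
The December 25, 2013 filing falls after the September 12, 2013 deadline; the claim is time-barred.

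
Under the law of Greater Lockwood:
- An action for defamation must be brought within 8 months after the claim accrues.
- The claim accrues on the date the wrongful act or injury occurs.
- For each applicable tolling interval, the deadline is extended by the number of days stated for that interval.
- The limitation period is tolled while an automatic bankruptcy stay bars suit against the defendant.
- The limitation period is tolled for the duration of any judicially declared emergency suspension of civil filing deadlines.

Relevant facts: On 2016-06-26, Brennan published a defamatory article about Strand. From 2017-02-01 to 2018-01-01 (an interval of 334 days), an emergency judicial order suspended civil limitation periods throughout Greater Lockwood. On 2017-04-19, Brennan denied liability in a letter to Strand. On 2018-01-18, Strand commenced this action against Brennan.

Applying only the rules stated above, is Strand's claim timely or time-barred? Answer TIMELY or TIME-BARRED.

The limitation period began to run on 2016-06-26.
Adding the 8 months base period to 2016-06-26 gives a deadline of 2017-02-26, before any tolling.
The period was tolled for 334 days by the emergency suspension of filing deadlines (2017-02-01 to 2018-01-01), pushing the deadline to 2018-01-26.
Nothing else in the chronology tolls or restarts the period.
The 2018-01-18 filing precedes the 2018-01-26 deadline; the claim is timely.

TIMELY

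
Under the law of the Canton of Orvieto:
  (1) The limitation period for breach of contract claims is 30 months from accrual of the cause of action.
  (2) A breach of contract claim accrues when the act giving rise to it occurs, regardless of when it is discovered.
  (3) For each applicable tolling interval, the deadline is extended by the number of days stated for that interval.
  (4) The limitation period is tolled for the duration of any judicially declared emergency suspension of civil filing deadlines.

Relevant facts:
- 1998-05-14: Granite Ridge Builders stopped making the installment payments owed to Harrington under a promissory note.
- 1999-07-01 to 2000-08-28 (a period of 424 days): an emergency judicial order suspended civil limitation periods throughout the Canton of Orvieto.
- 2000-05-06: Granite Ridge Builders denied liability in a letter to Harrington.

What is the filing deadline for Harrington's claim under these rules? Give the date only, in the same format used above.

The cause of action accrued on 1998-05-14, the date of the act.
Adding the 30 months base period to 1998-05-14 gives a deadline of 2000-11-14, before any tolling.
Because the emergency suspension of filing deadlines ran from 1999-07-01 to 2000-08-28, the deadline is extended by 424 days to 2002-01-12.
Nothing else in the chronology tolls or restarts the period.

2002-01-12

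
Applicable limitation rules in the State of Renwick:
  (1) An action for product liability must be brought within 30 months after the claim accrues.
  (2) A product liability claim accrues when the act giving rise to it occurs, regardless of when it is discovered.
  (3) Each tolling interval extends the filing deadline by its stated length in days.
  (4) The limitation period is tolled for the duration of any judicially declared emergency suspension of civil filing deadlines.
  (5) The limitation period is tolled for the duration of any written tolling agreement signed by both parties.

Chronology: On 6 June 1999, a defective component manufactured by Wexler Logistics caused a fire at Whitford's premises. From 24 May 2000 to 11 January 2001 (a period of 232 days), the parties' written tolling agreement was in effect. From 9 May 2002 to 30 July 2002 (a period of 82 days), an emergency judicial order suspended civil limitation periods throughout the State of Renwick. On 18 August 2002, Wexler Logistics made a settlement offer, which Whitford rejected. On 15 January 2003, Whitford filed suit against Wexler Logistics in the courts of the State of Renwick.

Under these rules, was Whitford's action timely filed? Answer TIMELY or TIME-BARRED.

The claim accrued on 6 June 1999, the date of the act.
30 months from 6 June 1999 is 6 December 2001.
Because the written tolling agreement ran from 24 May 2000 to 11 January 2001, the deadline is extended by 232 days to 26 July 2002.
The emergency suspension of filing deadlines from 9 May 2002 to 30 July 2002 tolled the period for 82 days, extending the deadline to 16 October 2002.
Nothing else in the chronology tolls or restarts the period.
The 15 January 2003 filing falls after the 16 October 2002 deadline; the claim is time-barred.

TIME-BARRED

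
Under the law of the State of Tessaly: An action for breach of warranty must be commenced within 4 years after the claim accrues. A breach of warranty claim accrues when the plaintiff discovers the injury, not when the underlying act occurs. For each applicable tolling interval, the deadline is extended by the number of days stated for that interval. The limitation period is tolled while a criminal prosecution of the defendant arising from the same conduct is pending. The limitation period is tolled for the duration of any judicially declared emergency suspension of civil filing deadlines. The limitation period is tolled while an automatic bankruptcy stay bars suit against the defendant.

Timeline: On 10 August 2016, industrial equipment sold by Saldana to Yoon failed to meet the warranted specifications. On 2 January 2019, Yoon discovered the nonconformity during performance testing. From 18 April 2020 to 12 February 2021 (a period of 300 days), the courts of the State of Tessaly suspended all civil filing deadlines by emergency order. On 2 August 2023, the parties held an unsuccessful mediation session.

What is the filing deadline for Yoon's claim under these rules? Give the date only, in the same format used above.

Under the discovery rule, the claim accrued on 2 January 2019, when Yoon discovered the injury — not on the 10 August 2016 date of the underlying act.
4 years from 2 January 2019 is 2 January 2023.
The emergency suspension of filing deadlines from 18 April 2020 to 12 February 2021 tolled the period for 300 days, extending the deadline to 29 October 2023.
The other events in the timeline have no effect on the limitation period under the stated rules.

29 October 2023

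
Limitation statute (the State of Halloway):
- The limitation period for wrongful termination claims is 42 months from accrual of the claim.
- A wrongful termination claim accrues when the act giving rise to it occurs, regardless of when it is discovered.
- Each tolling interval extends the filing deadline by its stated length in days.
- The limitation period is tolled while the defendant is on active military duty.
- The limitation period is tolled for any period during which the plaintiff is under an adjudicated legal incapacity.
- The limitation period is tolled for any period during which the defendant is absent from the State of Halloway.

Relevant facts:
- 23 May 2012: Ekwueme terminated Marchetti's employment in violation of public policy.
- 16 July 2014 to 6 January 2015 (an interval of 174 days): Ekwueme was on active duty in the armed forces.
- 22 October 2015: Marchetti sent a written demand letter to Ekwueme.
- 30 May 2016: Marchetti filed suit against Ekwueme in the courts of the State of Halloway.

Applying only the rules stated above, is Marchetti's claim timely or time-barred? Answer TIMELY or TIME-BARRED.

TIME-BARRED

The claim accrued on 23 May 2012, the date of the act.
42 months from 23 May 2012 is 23 November 2015.
Because the defendant's active military service ran from 16 July 2014 to 6 January 2015, the deadline is extended by 174 days to 15 May 2016.
Nothing else in the chronology tolls or restarts the period.
Marchetti filed on 30 May 2016, after the 15 May 2016 deadline, so the action is time-barred.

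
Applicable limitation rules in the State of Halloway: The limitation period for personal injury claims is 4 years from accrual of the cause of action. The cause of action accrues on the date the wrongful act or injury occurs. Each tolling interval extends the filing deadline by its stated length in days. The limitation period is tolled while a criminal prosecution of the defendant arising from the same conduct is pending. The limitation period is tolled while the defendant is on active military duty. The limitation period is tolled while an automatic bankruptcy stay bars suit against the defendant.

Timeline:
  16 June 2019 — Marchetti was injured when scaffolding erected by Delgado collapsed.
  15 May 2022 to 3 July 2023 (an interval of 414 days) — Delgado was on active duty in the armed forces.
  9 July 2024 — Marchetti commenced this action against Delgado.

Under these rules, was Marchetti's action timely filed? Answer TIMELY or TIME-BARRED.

The limitation period began to run on 16 June 2019.
Adding the 4 years base period to 16 June 2019 gives a deadline of 16 June 2023, before any tolling.
The period was tolled for 414 days by the defendant's active military service (15 May 2022 to 3 July 2023), pushing the deadline to 3 August 2024.
Filing on 9 July 2024 beat the 3 August 2024 deadline — the action is timely.

TIMELY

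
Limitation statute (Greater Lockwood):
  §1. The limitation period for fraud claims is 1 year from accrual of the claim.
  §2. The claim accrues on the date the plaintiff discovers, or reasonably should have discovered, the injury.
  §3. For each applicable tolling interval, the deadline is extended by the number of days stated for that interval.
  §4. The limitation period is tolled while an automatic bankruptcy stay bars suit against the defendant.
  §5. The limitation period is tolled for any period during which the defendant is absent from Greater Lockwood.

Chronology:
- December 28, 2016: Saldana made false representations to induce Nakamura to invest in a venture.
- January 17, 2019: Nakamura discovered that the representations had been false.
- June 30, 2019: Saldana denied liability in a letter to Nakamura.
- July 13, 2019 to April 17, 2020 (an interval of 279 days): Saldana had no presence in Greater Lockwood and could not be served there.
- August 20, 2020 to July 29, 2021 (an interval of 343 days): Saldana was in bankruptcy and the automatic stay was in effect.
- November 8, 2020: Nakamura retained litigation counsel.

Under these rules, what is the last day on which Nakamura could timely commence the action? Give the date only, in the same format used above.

September 30, 2021

Under the discovery rule, the claim accrued on January 17, 2019, when Nakamura discovered the injury — not on the December 28, 2016 date of the underlying act.
Adding the 1 year base period to January 17, 2019 gives a deadline of January 17, 2020, before any tolling.
The defendant's absence from the jurisdiction from July 13, 2019 to April 17, 2020 tolled the period for 279 days, extending the deadline to October 22, 2020.
Because the automatic bankruptcy stay ran from August 20, 2020 to July 29, 2021, the deadline is extended by 343 days to September 30, 2021.
None of the other events listed affects the running of the period under the stated rules.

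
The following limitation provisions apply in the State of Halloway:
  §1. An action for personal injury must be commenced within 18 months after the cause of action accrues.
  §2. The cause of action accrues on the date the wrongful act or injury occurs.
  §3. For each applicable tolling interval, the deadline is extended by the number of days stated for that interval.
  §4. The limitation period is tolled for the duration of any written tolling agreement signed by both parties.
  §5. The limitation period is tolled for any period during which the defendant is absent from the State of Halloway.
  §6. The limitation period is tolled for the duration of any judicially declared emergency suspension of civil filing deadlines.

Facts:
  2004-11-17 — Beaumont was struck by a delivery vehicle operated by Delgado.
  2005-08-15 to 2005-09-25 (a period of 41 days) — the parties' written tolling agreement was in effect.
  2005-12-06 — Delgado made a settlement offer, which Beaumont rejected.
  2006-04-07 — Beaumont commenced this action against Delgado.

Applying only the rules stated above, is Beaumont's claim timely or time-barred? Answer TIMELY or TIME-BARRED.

TIMELY

The limitation period began to run on 2004-11-17.
Adding the 18 months base period to 2004-11-17 gives a deadline of 2006-05-17, before any tolling.
The written tolling agreement from 2005-08-15 to 2005-09-25 tolled the period for 41 days, extending the deadline to 2006-06-27.
The other events in the timeline have no effect on the limitation period under the stated rules.
Beaumont filed on 2006-04-07, before the 2006-06-27 deadline, so the action is timely.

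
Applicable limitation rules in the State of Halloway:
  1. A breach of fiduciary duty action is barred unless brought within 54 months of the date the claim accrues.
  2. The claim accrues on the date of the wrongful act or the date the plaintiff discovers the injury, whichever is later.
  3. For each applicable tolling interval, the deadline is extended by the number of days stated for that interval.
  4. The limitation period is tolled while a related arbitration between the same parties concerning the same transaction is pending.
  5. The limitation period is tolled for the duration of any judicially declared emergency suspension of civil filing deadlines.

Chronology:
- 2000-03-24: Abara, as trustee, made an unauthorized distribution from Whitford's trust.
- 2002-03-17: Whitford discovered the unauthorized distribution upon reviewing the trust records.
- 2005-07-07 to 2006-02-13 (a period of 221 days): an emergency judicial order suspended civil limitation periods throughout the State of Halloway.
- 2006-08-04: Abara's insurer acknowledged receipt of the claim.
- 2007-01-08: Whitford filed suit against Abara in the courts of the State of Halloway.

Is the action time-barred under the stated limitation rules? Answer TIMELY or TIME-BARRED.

Because discovery on 2002-03-17 post-dates the 2000-03-24 act, accrual under the later-of rule falls on 2002-03-17.
54 months from 2002-03-17 is 2006-09-17.
Because the emergency suspension of filing deadlines ran from 2005-07-07 to 2006-02-13, the deadline is extended by 221 days to 2007-04-26.
Nothing else in the chronology tolls or restarts the period.
Whitford filed on 2007-01-08, before the 2007-04-26 deadline, so the action is timely.

TIMELY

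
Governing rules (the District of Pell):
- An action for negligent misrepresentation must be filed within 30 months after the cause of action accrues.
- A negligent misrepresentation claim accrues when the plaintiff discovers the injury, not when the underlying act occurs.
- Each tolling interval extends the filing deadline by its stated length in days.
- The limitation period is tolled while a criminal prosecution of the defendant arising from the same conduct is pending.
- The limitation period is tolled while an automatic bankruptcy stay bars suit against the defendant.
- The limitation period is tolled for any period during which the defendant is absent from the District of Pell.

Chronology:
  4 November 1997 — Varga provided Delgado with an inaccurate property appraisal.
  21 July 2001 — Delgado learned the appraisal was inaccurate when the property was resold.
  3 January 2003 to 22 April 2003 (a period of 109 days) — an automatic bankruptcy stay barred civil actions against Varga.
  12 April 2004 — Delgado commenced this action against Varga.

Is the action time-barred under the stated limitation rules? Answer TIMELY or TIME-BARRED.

Under the discovery rule, the claim accrued on 21 July 2001, when Delgado discovered the injury — not on the 4 November 1997 date of the underlying act.
Adding the 30 months base period to 21 July 2001 gives a deadline of 21 January 2004, before any tolling.
Because the automatic bankruptcy stay ran from 3 January 2003 to 22 April 2003, the deadline is extended by 109 days to 9 May 2004.
Filing on 12 April 2004 beat the 9 May 2004 deadline — the action is timely.

TIMELY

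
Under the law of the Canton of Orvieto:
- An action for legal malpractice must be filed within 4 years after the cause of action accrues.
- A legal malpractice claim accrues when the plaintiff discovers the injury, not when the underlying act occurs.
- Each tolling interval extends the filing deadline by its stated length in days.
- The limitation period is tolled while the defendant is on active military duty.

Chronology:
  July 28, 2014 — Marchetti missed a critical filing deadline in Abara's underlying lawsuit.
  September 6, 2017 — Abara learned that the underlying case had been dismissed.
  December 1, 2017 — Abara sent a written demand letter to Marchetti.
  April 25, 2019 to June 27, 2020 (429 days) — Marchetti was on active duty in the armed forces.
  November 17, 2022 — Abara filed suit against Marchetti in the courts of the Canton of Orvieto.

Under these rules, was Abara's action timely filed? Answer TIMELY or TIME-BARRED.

Under the discovery rule, the claim accrued on September 6, 2017, when Abara discovered the injury — not on the July 28, 2014 date of the underlying act.
The untolled deadline — 4 years after September 6, 2017 — is September 6, 2021.
The defendant's active military service from April 25, 2019 to June 27, 2020 tolled the period for 429 days, extending the deadline to November 9, 2022.
Nothing else in the chronology tolls or restarts the period.
Abara filed on November 17, 2022, after the November 9, 2022 deadline, so the action is time-barred.

TIME-BARRED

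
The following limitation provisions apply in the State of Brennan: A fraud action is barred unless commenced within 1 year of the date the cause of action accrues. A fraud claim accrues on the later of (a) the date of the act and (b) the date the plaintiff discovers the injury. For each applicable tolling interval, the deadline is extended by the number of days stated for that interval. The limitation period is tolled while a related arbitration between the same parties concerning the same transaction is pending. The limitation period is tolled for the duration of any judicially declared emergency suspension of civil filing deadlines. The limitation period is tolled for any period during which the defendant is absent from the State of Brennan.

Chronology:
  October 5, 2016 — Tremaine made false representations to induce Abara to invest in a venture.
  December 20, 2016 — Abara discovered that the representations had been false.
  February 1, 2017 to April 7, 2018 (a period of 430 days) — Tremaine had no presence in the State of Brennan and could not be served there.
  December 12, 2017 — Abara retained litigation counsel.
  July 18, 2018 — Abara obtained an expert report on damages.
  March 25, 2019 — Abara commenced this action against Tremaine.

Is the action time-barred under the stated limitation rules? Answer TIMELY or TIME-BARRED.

The claim accrued on December 20, 2016 — the later of the October 5, 2016 act and the December 20, 2016 discovery.
The untolled deadline — 1 year after December 20, 2016 — is December 20, 2017.
Because the defendant's absence from the jurisdiction ran from February 1, 2017 to April 7, 2018, the deadline is extended by 430 days to February 23, 2019.
None of the other events listed affects the running of the period under the stated rules.
Filing on March 25, 2019 missed the February 23, 2019 deadline — the action is time-barred.

TIME-BARRED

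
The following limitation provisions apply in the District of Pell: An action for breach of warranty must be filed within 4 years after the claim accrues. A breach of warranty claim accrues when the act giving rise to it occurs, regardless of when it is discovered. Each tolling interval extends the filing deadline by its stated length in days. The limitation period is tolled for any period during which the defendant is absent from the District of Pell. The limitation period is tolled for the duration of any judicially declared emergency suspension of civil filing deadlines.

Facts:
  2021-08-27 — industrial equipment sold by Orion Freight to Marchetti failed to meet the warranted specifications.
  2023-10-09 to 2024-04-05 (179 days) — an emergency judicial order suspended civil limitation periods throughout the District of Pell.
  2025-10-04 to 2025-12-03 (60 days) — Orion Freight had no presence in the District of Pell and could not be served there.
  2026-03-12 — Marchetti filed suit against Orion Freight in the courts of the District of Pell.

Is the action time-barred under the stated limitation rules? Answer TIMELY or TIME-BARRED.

The claim accrued on 2021-08-27, the date of the act.
The untolled deadline — 4 years after 2021-08-27 — is 2025-08-27.
The period was tolled for 179 days by the emergency suspension of filing deadlines (2023-10-09 to 2024-04-05), pushing the deadline to 2026-02-22.
The defendant's absence from the jurisdiction from 2025-10-04 to 2025-12-03 tolled the period for 60 days, extending the deadline to 2026-04-23.
The 2026-03-12 filing precedes the 2026-04-23 deadline; the claim is timely.

TIMELY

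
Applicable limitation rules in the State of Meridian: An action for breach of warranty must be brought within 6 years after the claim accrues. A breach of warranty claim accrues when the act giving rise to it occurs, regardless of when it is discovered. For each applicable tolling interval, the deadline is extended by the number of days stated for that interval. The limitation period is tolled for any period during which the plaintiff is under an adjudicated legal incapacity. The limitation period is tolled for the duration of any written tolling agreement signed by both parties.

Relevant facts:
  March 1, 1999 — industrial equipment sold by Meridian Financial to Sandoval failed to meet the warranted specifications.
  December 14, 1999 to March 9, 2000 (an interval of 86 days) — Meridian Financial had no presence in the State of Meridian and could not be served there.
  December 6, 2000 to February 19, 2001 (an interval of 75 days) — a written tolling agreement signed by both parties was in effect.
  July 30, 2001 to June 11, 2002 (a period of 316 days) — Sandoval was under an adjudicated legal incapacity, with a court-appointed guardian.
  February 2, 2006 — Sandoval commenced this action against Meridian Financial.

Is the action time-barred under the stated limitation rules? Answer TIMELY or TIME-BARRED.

The claim accrued on March 1, 1999, when the wrongful act occurred.
The untolled deadline — 6 years after March 1, 1999 — is March 1, 2005.
Because the written tolling agreement ran from December 6, 2000 to February 19, 2001, the deadline is extended by 75 days to May 15, 2005.
Because the plaintiff's legal incapacity ran from July 30, 2001 to June 11, 2002, the deadline is extended by 316 days to March 27, 2006.
The defendant's absence from the jurisdiction from December 14, 1999 to March 9, 2000 does not toll the period, because no stated rule makes the defendant's absence a tolling event.
The February 2, 2006 filing precedes the March 27, 2006 deadline; the claim is timely.

TIMELY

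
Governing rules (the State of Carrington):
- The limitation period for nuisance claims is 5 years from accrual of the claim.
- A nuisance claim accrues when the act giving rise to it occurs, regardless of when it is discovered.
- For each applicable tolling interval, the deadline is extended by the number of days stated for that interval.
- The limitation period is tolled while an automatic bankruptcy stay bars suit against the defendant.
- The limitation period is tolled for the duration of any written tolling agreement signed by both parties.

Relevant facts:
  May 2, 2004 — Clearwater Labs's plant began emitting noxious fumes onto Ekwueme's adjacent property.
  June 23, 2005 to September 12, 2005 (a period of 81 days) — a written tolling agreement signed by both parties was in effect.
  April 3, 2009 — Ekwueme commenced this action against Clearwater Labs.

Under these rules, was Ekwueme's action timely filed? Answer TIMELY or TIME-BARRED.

TIMELY

The claim accrued on May 2, 2004, when the wrongful act occurred.
Adding the 5 years base period to May 2, 2004 gives a deadline of May 2, 2009, before any tolling.
The period was tolled for 81 days by the written tolling agreement (June 23, 2005 to September 12, 2005), pushing the deadline to July 22, 2009.
The April 3, 2009 filing precedes the July 22, 2009 deadline; the claim is timely.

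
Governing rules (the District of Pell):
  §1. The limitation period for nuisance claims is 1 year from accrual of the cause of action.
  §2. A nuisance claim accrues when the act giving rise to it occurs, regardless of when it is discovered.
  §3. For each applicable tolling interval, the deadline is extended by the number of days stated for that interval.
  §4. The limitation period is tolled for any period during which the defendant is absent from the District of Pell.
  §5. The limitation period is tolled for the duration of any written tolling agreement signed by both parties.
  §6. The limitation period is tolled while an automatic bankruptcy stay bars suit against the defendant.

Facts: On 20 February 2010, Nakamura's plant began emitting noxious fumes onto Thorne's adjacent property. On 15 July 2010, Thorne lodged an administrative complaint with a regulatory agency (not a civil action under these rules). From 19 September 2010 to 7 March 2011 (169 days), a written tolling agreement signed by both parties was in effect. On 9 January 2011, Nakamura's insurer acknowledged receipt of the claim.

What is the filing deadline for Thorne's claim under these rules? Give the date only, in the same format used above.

The cause of action accrued on 20 February 2010, the date of the act.
The untolled deadline — 1 year after 20 February 2010 — is 20 February 2011.
Because the written tolling agreement ran from 19 September 2010 to 7 March 2011, the deadline is extended by 169 days to 8 August 2011.
None of the other events listed affects the running of the period under the stated rules.

8 August 2011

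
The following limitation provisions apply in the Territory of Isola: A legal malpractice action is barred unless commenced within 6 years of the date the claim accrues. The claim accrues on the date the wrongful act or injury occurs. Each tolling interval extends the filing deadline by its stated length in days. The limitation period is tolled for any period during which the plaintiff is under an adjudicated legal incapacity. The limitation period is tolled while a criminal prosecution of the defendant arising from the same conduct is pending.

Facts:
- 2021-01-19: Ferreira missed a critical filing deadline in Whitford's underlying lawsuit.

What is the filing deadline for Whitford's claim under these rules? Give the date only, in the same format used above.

The claim accrued on 2021-01-19, when the wrongful act occurred.
6 years from 2021-01-19 is 2027-01-19.

2027-01-19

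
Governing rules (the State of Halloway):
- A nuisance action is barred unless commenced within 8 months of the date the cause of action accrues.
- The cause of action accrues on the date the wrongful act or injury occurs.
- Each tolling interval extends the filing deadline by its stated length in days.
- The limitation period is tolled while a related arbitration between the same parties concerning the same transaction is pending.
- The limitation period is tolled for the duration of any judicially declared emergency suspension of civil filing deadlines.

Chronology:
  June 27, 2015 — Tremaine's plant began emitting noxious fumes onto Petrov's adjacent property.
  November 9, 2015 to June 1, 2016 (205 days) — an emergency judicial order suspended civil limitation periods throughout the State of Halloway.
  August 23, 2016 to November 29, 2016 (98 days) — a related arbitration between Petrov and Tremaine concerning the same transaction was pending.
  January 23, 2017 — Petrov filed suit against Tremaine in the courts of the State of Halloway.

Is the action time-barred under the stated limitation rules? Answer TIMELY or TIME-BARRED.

The limitation period began to run on June 27, 2015.
The untolled deadline — 8 months after June 27, 2015 — is February 27, 2016.
The period was tolled for 205 days by the emergency suspension of filing deadlines (November 9, 2015 to June 1, 2016), pushing the deadline to September 19, 2016.
Because the pending related arbitration ran from August 23, 2016 to November 29, 2016, the deadline is extended by 98 days to December 26, 2016.
Petrov filed on January 23, 2017, after the December 26, 2016 deadline, so the action is time-barred.

TIME-BARRED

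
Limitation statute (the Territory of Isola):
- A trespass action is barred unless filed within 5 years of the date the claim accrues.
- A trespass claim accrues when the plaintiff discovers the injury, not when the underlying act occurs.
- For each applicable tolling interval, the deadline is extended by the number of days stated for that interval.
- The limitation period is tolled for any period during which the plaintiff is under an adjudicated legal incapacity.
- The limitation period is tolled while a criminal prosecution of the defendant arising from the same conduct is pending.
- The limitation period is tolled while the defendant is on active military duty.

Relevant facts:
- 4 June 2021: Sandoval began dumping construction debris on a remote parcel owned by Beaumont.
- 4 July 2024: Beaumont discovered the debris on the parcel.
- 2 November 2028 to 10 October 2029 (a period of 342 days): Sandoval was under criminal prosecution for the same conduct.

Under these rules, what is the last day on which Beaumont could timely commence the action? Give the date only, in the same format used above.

Accrual is tied to discovery, so the period began on 4 July 2024 rather than on 4 June 2021 when the act occurred.
Adding the 5 years base period to 4 July 2024 gives a deadline of 4 July 2029, before any tolling.
The pending criminal prosecution from 2 November 2028 to 10 October 2029 tolled the period for 342 days, extending the deadline to 11 June 2030.

11 June 2030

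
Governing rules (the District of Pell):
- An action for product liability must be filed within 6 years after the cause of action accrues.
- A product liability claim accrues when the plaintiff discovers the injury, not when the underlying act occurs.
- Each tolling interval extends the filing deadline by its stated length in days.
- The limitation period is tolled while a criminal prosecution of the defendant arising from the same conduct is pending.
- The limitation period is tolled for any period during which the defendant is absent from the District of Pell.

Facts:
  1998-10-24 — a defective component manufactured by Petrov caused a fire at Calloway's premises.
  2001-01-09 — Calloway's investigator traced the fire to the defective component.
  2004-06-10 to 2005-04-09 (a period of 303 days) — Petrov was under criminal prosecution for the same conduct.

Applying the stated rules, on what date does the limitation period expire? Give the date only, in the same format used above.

2007-11-08

The claim did not accrue until Calloway discovered the injury on 2001-01-09; the 1998-10-24 act date does not start the clock under the stated rule.
Adding the 6 years base period to 2001-01-09 gives a deadline of 2007-01-09, before any tolling.
The period was tolled for 303 days by the pending criminal prosecution (2004-06-10 to 2005-04-09), pushing the deadline to 2007-11-08.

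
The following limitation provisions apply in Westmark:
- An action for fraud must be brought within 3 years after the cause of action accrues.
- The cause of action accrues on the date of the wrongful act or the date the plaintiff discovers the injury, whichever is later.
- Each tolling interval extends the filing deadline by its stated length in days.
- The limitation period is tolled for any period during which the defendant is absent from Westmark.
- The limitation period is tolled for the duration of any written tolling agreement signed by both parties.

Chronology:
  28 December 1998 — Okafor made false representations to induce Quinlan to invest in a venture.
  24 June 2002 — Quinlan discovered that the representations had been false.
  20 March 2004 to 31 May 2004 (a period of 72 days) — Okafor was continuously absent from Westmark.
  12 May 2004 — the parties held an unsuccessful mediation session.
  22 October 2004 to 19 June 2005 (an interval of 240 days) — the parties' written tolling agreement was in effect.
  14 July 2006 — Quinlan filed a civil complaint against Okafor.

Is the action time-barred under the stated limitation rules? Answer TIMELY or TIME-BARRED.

The claim accrued on 24 June 2002 — the later of the 28 December 1998 act and the 24 June 2002 discovery.
3 years from 24 June 2002 is 24 June 2005.
The defendant's absence from the jurisdiction from 20 March 2004 to 31 May 2004 tolled the period for 72 days, extending the deadline to 4 September 2005.
The period was tolled for 240 days by the written tolling agreement (22 October 2004 to 19 June 2005), pushing the deadline to 2 May 2006.
Nothing else in the chronology tolls or restarts the period.
The 14 July 2006 filing falls after the 2 May 2006 deadline; the claim is time-barred.

TIME-BARRED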